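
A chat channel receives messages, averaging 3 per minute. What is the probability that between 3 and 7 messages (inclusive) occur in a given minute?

With mean μ = 3 per minute,
P(3 ≤ N ≤ 7) = Σ_{j=3}^{7} e^(−3) · 3^j/j! ≈ 0.5649.

0.5649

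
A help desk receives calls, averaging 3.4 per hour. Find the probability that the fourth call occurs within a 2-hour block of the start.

0.9072

Over the interval, μ = 3.4 × 2 = 6.8 (a 2-hour block = 2 hours).
The fourth arrival falls in the interval iff at least 4 events occur there: P(S_4 ≤ t) = P(N ≥ 4) = 1 − P(N ≤ 3) ≈ 0.9072.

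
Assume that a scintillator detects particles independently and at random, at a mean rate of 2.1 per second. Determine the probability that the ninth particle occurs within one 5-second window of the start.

Over the interval, μ = 2.1 × 5 = 10.5 (a 5-second window = 5 seconds).
The ninth arrival falls in the interval iff at least 9 events occur there: P(S_9 ≤ t) = P(N ≥ 9) = 1 − P(N ≤ 8) ≈ 0.7206.

0.7206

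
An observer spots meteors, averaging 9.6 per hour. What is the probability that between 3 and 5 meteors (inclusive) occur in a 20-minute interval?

Over the interval, μ = 9.6 × 1/3 = 3.2 (a 20-minute interval = 1/3 hours).
P(3 ≤ N ≤ 5) = Σ_{j=3}^{5} e^(−3.2) · 3.2^j/j! ≈ 0.5147.

0.5147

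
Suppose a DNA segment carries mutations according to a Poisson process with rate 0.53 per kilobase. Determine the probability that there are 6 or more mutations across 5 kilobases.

0.0528

Over the interval, μ = 0.53 × 5 = 2.65 (5 kilobases).
P(N ≥ 6) = 1 − P(N ≤ 5) = 1 − Σ_{j=0}^{5} e^(−μ) μ^j/j! ≈ 0.0528.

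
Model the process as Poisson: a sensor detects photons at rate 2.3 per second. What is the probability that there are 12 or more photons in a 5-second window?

Over the interval, μ = 2.3 × 5 = 11.5 (a 5-second window = 5 seconds).
P(N ≥ 12) = 1 − P(N ≤ 11) = 1 − Σ_{j=0}^{11} e^(−μ) μ^j/j! ≈ 0.4802.

0.4802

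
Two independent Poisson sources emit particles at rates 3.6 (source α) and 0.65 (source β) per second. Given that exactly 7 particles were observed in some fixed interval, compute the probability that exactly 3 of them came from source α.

0.0116

Given the total, each event is independently from source α with probability p = λ_α/(λ_α+λ_β) = 3.6/4.25 ≈ 0.8471.
So K ~ Binomial(7, 3.6/4.25): P(K = 3) = C(7,3) · (3.6/4.25)^3 · (0.65/4.25)^4 ≈ 0.0116.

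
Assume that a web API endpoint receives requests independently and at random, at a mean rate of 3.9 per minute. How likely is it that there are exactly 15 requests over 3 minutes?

Over the interval, μ = 3.9 × 3 = 11.7 (3 minutes).
P(N = 15) = e^(−μ) μ^15/15! = e^(−11.7) · 11.7^15/1307674368000 ≈ 0.0668.

0.0668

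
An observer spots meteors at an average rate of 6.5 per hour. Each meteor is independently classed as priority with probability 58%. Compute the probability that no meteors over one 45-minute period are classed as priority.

0.0592

Thinning: the meteors that are classed as priority themselves form a Poisson process with rate 0.58 × 6.5 = 3.77 per hour.
Over the interval, μ = 3.77 × 0.75 = 2.8275 (a 45-minute period = 0.75 hours).
P(N = 0) = e^(−2.8275) · 2.8275^0/0! ≈ 0.0592.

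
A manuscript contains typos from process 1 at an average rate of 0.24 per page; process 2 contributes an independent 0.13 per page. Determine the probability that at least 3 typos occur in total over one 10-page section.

Independent Poisson processes superpose: combined rate λ = 0.24 + 0.13 = 0.37 per page.
Over the interval, μ = 0.37 × 10 = 3.7 (a 10-page section = 10 pages).
P(N ≥ 3) = 1 − P(N ≤ 2) ≈ 0.7146.

0.7146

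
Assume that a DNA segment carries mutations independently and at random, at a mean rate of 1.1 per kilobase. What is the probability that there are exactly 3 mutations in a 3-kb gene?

Over the interval, μ = 1.1 × 3 = 3.3 (a 3-kb gene = 3 kilobases).
P(N = 3) = e^(−μ) μ^3/3! = e^(−3.3) · 3.3^3/6 ≈ 0.2209.

0.2209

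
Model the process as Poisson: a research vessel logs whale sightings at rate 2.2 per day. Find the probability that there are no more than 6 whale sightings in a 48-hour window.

0.8436

Over the interval, μ = 2.2 × 2 = 4.4 (a 48-hour window = 2 days).
P(N ≤ 6) = Σ_{j=0}^{6} e^(−μ) μ^j/j! ≈ 0.8436.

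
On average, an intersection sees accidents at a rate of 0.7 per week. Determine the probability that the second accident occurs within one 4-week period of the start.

0.7689

Over the interval, μ = 0.7 × 4 = 2.8 (a 4-week period = 4 weeks).
The second arrival falls in the interval iff at least 2 events occur there: P(S_2 ≤ t) = P(N ≥ 2) = 1 − P(N ≤ 1) ≈ 0.7689.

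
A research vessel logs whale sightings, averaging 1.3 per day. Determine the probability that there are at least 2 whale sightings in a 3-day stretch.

0.9008

Over the interval, μ = 1.3 × 3 = 3.9 (a 3-day stretch = 3 days).
P(N ≥ 2) = 1 − P(N ≤ 1) = 1 − Σ_{j=0}^{1} e^(−μ) μ^j/j! ≈ 0.9008.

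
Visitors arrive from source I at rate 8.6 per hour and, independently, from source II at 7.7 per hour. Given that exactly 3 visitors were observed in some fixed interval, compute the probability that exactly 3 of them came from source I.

Given the total, each event is independently from source I with probability p = λ_I/(λ_I+λ_II) = 8.6/16.3 ≈ 0.5276.
So K ~ Binomial(3, 8.6/16.3): P(K = 3) = C(3,3) · (8.6/16.3)^3 · (7.7/16.3)^0 ≈ 0.1469.

0.1469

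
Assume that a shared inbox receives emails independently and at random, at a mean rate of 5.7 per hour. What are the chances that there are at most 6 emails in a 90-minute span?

0.2509

Over the interval, μ = 5.7 × 1.5 = 8.55 (a 90-minute span = 1.5 hours).
P(N ≤ 6) = Σ_{j=0}^{6} e^(−μ) μ^j/j! ≈ 0.2509.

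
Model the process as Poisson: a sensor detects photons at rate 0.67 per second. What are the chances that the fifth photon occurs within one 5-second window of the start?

0.2466

Over the interval, μ = 0.67 × 5 = 3.35 (a 5-second window = 5 seconds).
The fifth arrival falls in the interval iff at least 5 events occur there: P(S_5 ≤ t) = P(N ≥ 5) = 1 − P(N ≤ 4) ≈ 0.2466.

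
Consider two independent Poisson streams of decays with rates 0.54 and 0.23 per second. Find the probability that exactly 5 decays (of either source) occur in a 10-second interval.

0.1021

Independent Poisson processes superpose: combined rate λ = 0.54 + 0.23 = 0.77 per second.
Over the interval, μ = 0.77 × 10 = 7.7 (a 10-second interval = 10 seconds).
P(N = 5) = e^(−7.7) · 7.7^5/5! ≈ 0.1021.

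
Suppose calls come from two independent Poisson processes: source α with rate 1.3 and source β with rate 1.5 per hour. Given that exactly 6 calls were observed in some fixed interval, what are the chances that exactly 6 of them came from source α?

Given the total, each event is independently from source α with probability p = λ_α/(λ_α+λ_β) = 1.3/2.8 ≈ 0.4643.
So K ~ Binomial(6, 1.3/2.8): P(K = 6) = C(6,6) · (1.3/2.8)^6 · (1.5/2.8)^0 ≈ 0.0100.

0.0100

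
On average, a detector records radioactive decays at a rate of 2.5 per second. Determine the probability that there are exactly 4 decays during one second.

With mean μ = 2.5 per second,
P(N = 4) = e^(−μ) μ^4/4! = e^(−2.5) · 2.5^4/24 ≈ 0.1336.

0.1336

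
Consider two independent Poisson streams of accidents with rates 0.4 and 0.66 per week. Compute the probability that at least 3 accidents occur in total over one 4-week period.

Independent Poisson processes superpose: combined rate λ = 0.4 + 0.66 = 1.06 per week.
Over the interval, μ = 1.06 × 4 = 4.24 (a 4-week period = 4 weeks).
P(N ≥ 3) = 1 − P(N ≤ 2) ≈ 0.7950.

0.7950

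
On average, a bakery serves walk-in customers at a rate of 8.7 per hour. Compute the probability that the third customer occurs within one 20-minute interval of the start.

0.5540

Over the interval, μ = 8.7 × 1/3 = 2.9 (a 20-minute interval = 1/3 hours).
The third arrival falls in the interval iff at least 3 events occur there: P(S_3 ≤ t) = P(N ≥ 3) = 1 − P(N ≤ 2) ≈ 0.5540.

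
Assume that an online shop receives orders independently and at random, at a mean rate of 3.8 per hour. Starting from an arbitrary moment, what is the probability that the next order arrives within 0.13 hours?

0.3898

Inter-arrival times are exponential with rate λ = 3.8 per hour.
P(T ≤ 0.13) = 1 − e^(−λt) = 1 − e^(−3.8 × 0.13) = 1 − e^(−0.494) ≈ 0.3898.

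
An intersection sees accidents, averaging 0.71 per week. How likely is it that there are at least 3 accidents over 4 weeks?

Over the interval, μ = 0.71 × 4 = 2.84 (4 weeks).
P(N ≥ 3) = 1 − P(N ≤ 2) = 1 − Σ_{j=0}^{2} e^(−μ) μ^j/j! ≈ 0.5400.

0.5400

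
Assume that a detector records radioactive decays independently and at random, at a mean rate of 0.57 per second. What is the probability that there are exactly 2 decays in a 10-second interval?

Over the interval, μ = 0.57 × 10 = 5.7 (a 10-second interval = 10 seconds).
P(N = 2) = e^(−μ) μ^2/2! = e^(−5.7) · 5.7^2/2 ≈ 0.0544.

0.0544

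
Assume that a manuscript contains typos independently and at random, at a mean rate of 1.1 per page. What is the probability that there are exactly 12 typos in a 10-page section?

0.1094

Over the interval, μ = 1.1 × 10 = 11 (a 10-page section = 10 pages).
P(N = 12) = e^(−μ) μ^12/12! = e^(−11) · 11^12/479001600 ≈ 0.1094.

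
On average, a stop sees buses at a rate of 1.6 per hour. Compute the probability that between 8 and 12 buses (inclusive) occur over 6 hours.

0.5694

Over the interval, μ = 1.6 × 6 = 9.6 (6 hours).
P(8 ≤ N ≤ 12) = Σ_{j=8}^{12} e^(−9.6) · 9.6^j/j! ≈ 0.5694.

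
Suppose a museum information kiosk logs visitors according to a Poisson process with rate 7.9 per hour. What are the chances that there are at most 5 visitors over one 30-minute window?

0.7929

Over the interval, μ = 7.9 × 0.5 = 3.95 (a 30-minute window = 0.5 hours).
P(N ≤ 5) = Σ_{j=0}^{5} e^(−μ) μ^j/j! ≈ 0.7929.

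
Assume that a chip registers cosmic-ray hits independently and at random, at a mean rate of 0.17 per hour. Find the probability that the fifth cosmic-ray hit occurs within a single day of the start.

Over the interval, μ = 0.17 × 24 = 4.08 (a day = 24 hours).
The fifth arrival falls in the interval iff at least 5 events occur there: P(S_5 ≤ t) = P(N ≥ 5) = 1 − P(N ≤ 4) ≈ 0.3868.

0.3868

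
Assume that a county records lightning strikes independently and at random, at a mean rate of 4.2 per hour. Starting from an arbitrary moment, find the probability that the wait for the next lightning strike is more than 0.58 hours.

The wait for the next event is exponential with rate λ = 4.2 per hour.
P(T > 0.58) = e^(−λt) = e^(−4.2 × 0.58) = e^(−2.436) ≈ 0.0875.

0.0875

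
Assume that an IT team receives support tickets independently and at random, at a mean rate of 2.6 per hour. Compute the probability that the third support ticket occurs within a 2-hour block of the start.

Over the interval, μ = 2.6 × 2 = 5.2 (a 2-hour block = 2 hours).
The third arrival falls in the interval iff at least 3 events occur there: P(S_3 ≤ t) = P(N ≥ 3) = 1 − P(N ≤ 2) ≈ 0.8912.

0.8912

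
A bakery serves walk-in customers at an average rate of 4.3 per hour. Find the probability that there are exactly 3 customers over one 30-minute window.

Over the interval, μ = 4.3 × 0.5 = 2.15 (a 30-minute window = 0.5 hours).
P(N = 3) = e^(−μ) μ^3/3! = e^(−2.15) · 2.15^3/6 ≈ 0.1929.

0.1929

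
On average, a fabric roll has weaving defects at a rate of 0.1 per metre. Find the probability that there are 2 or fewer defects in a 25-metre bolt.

0.5438

Over the interval, μ = 0.1 × 25 = 2.5 (a 25-metre bolt = 25 metres).
P(N ≤ 2) = Σ_{j=0}^{2} e^(−μ) μ^j/j! ≈ 0.5438.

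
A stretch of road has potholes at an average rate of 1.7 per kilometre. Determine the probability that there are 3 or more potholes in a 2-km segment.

Over the interval, μ = 1.7 × 2 = 3.4 (a 2-km segment = 2 kilometres).
P(N ≥ 3) = 1 − P(N ≤ 2) = 1 − Σ_{j=0}^{2} e^(−μ) μ^j/j! ≈ 0.6603.

0.6603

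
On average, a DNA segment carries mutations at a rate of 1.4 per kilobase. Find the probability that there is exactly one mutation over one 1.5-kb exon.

0.2572

Over the interval, μ = 1.4 × 1.5 = 2.1 (a 1.5-kb exon = 1.5 kilobases).
P(N = 1) = e^(−μ) μ^1/1! = e^(−2.1) · 2.1^1/1 ≈ 0.2572.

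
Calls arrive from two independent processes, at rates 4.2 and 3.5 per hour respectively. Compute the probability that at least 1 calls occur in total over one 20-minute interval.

Independent Poisson processes superpose: combined rate λ = 4.2 + 3.5 = 7.7 per hour.
Over the interval, μ = 7.7 × 1/3 ≈ 2.56667 (a 20-minute interval = 1/3 hours).
P(N ≥ 1) = 1 − P(N ≤ 0) ≈ 0.9232.

0.9232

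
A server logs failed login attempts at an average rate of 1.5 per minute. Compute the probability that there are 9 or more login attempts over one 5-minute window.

Over the interval, μ = 1.5 × 5 = 7.5 (a 5-minute window = 5 minutes).
P(N ≥ 9) = 1 − P(N ≤ 8) = 1 − Σ_{j=0}^{8} e^(−μ) μ^j/j! ≈ 0.3380.

0.3380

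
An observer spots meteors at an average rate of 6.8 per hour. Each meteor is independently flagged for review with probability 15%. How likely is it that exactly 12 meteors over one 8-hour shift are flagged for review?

Thinning: the meteors that are flagged for review themselves form a Poisson process with rate 0.15 × 6.8 = 1.02 per hour.
Over the interval, μ = 1.02 × 8 = 8.16 (an 8-hour shift = 8 hours).
P(N = 12) = e^(−8.16) · 8.16^12/12! ≈ 0.0520.

0.0520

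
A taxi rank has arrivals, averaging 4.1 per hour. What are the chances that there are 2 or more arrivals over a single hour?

0.9155

With mean μ = 4.1 per hour,
P(N ≥ 2) = 1 − P(N ≤ 1) = 1 − Σ_{j=0}^{1} e^(−μ) μ^j/j! ≈ 0.9155.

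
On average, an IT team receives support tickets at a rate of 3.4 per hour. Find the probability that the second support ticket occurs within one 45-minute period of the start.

0.7228

Over the interval, μ = 3.4 × 0.75 = 2.55 (a 45-minute period = 0.75 hours).
The second arrival falls in the interval iff at least 2 events occur there: P(S_2 ≤ t) = P(N ≥ 2) = 1 − P(N ≤ 1) ≈ 0.7228.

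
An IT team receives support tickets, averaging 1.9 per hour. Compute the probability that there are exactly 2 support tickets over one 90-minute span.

Over the interval, μ = 1.9 × 1.5 = 2.85 (a 90-minute span = 1.5 hours).
P(N = 2) = e^(−μ) μ^2/2! = e^(−2.85) · 2.85^2/2 ≈ 0.2349.

0.2349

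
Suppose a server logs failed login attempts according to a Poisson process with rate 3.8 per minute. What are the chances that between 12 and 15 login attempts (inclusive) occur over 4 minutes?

0.3758

Over the interval, μ = 3.8 × 4 = 15.2 (4 minutes).
P(12 ≤ N ≤ 15) = Σ_{j=12}^{15} e^(−15.2) · 15.2^j/j! ≈ 0.3758.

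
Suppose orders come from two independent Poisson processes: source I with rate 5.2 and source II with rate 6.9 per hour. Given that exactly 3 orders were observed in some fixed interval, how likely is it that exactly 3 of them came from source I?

0.0794

Given the total, each event is independently from source I with probability p = λ_I/(λ_I+λ_II) = 5.2/12.1 ≈ 0.4298.
So K ~ Binomial(3, 5.2/12.1): P(K = 3) = C(3,3) · (5.2/12.1)^3 · (6.9/12.1)^0 ≈ 0.0794.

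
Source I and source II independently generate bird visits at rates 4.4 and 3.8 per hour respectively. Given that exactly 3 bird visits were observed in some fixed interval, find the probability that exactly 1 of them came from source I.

0.3457

Given the total, each event is independently from source I with probability p = λ_I/(λ_I+λ_II) = 4.4/8.2 ≈ 0.5366.
So K ~ Binomial(3, 4.4/8.2): P(K = 1) = C(3,1) · (4.4/8.2)^1 · (3.8/8.2)^2 ≈ 0.3457.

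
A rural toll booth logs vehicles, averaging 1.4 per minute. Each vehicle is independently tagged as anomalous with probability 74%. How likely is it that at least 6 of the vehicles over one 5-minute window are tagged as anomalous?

0.4156

Thinning: the vehicles that are tagged as anomalous themselves form a Poisson process with rate 0.74 × 1.4 = 1.036 per minute.
Over the interval, μ = 1.036 × 5 = 5.18 (a 5-minute window = 5 minutes).
P(N ≥ 6) = 1 − P(N ≤ 5) ≈ 0.4156.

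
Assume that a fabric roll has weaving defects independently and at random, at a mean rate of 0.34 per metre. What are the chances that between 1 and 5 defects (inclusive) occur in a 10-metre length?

0.8372

Over the interval, μ = 0.34 × 10 = 3.4 (a 10-metre length = 10 metres).
P(1 ≤ N ≤ 5) = Σ_{j=1}^{5} e^(−3.4) · 3.4^j/j! ≈ 0.8372.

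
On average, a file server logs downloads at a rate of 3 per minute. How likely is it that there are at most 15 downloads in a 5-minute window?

0.5681

Over the interval, μ = 3 × 5 = 15 (a 5-minute window = 5 minutes).
P(N ≤ 15) = Σ_{j=0}^{15} e^(−μ) μ^j/j! ≈ 0.5681.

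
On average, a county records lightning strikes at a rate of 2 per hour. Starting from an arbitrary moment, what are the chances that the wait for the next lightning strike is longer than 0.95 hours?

The wait for the next event is exponential with rate λ = 2 per hour.
P(T > 0.95) = e^(−λt) = e^(−2 × 0.95) = e^(−1.9) ≈ 0.1496.

0.1496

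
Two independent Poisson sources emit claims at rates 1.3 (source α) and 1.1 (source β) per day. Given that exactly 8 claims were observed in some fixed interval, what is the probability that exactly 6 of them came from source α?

Given the total, each event is independently from source α with probability p = λ_α/(λ_α+λ_β) = 1.3/2.4 ≈ 0.5417.
So K ~ Binomial(8, 1.3/2.4): P(K = 6) = C(8,6) · (1.3/2.4)^6 · (1.1/2.4)^2 ≈ 0.1486.

0.1486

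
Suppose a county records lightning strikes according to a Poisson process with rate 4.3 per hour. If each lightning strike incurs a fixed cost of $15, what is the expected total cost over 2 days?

$3096

E[N] = 4.3 × 48 = 206.4 (2 days = 48 hours); E[cost] = 206.4 × $15 = $3096.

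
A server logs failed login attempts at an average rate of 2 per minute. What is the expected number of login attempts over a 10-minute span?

E[N] = λt = 2 × 10 = 20 (a 10-minute span = 10 minutes).

20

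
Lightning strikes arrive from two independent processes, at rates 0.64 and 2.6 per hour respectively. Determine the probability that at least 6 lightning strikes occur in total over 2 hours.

0.6280

Independent Poisson processes superpose: combined rate λ = 0.64 + 2.6 = 3.24 per hour.
Over the interval, μ = 3.24 × 2 = 6.48 (2 hours).
P(N ≥ 6) = 1 − P(N ≤ 5) ≈ 0.6280.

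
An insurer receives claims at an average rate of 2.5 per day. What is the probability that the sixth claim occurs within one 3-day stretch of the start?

0.7586

Over the interval, μ = 2.5 × 3 = 7.5 (a 3-day stretch = 3 days).
The sixth arrival falls in the interval iff at least 6 events occur there: P(S_6 ≤ t) = P(N ≥ 6) = 1 − P(N ≤ 5) ≈ 0.7586.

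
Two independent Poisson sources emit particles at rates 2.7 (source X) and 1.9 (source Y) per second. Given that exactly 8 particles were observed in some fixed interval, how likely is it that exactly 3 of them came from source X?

Given the total, each event is independently from source X with probability p = λ_X/(λ_X+λ_Y) = 2.7/4.6 ≈ 0.5870.
So K ~ Binomial(8, 2.7/4.6): P(K = 3) = C(8,3) · (2.7/4.6)^3 · (1.9/4.6)^5 ≈ 0.1361.

0.1361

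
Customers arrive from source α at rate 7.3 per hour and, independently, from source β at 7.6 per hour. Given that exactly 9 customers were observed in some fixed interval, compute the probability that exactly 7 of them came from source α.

Given the total, each event is independently from source α with probability p = λ_α/(λ_α+λ_β) = 7.3/14.9 ≈ 0.4899.
So K ~ Binomial(9, 7.3/14.9): P(K = 7) = C(9,7) · (7.3/14.9)^7 · (7.6/14.9)^2 ≈ 0.0635.

0.0635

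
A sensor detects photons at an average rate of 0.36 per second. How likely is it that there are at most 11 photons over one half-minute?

Over the interval, μ = 0.36 × 30 = 10.8 (a half-minute = 30 seconds).
P(N ≤ 11) = Σ_{j=0}^{11} e^(−μ) μ^j/j! ≈ 0.6031.

0.6031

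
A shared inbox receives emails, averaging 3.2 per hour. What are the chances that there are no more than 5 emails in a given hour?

0.8946

With mean μ = 3.2 per hour,
P(N ≤ 5) = Σ_{j=0}^{5} e^(−μ) μ^j/j! ≈ 0.8946.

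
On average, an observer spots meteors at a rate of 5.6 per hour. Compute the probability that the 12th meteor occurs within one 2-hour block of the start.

Over the interval, μ = 5.6 × 2 = 11.2 (a 2-hour block = 2 hours).
The 12th arrival falls in the interval iff at least 12 events occur there: P(S_12 ≤ t) = P(N ≥ 12) = 1 − P(N ≤ 11) ≈ 0.4446.

0.4446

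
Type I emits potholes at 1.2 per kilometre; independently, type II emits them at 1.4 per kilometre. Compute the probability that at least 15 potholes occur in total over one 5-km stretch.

Independent Poisson processes superpose: combined rate λ = 1.2 + 1.4 = 2.6 per kilometre.
Over the interval, μ = 2.6 × 5 = 13 (a 5-km stretch = 5 kilometres).
P(N ≥ 15) = 1 − P(N ≤ 14) ≈ 0.3249.

0.3249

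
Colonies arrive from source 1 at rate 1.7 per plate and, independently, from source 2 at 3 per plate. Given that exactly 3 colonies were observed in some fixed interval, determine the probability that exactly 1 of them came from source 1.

Given the total, each event is independently from source 1 with probability p = λ_1/(λ_1+λ_2) = 1.7/4.7 ≈ 0.3617.
So K ~ Binomial(3, 1.7/4.7): P(K = 1) = C(3,1) · (1.7/4.7)^1 · (3/4.7)^2 ≈ 0.4421.

0.4421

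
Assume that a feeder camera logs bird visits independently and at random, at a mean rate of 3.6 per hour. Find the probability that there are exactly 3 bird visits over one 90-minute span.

Over the interval, μ = 3.6 × 1.5 = 5.4 (a 90-minute span = 1.5 hours).
P(N = 3) = e^(−μ) μ^3/3! = e^(−5.4) · 5.4^3/6 ≈ 0.1185.

0.1185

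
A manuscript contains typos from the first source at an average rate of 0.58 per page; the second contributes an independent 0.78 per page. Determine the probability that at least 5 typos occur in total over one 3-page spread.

0.3868

Independent Poisson processes superpose: combined rate λ = 0.58 + 0.78 = 1.36 per page.
Over the interval, μ = 1.36 × 3 = 4.08 (a 3-page spread = 3 pages).
P(N ≥ 5) = 1 − P(N ≤ 4) ≈ 0.3868.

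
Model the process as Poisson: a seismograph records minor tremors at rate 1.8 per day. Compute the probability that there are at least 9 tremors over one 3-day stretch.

0.0973

Over the interval, μ = 1.8 × 3 = 5.4 (a 3-day stretch = 3 days).
P(N ≥ 9) = 1 − P(N ≤ 8) = 1 − Σ_{j=0}^{8} e^(−μ) μ^j/j! ≈ 0.0973.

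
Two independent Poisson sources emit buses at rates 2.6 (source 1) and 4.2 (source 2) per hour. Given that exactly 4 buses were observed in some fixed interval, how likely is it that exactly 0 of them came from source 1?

Given the total, each event is independently from source 1 with probability p = λ_1/(λ_1+λ_2) = 2.6/6.8 ≈ 0.3824.
So K ~ Binomial(4, 2.6/6.8): P(K = 0) = C(4,0) · (2.6/6.8)^0 · (4.2/6.8)^4 ≈ 0.1455.

0.1455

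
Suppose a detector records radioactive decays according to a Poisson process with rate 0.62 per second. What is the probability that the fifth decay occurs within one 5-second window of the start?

0.2018

Over the interval, μ = 0.62 × 5 = 3.1 (a 5-second window = 5 seconds).
The fifth arrival falls in the interval iff at least 5 events occur there: P(S_5 ≤ t) = P(N ≥ 5) = 1 − P(N ≤ 4) ≈ 0.2018.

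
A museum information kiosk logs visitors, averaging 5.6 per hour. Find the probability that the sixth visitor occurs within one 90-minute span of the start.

0.8427

Over the interval, μ = 5.6 × 1.5 = 8.4 (a 90-minute span = 1.5 hours).
The sixth arrival falls in the interval iff at least 6 events occur there: P(S_6 ≤ t) = P(N ≥ 6) = 1 − P(N ≤ 5) ≈ 0.8427.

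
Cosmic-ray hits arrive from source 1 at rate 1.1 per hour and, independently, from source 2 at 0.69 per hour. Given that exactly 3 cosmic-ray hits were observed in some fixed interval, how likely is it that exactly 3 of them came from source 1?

Given the total, each event is independently from source 1 with probability p = λ_1/(λ_1+λ_2) = 1.1/1.79 ≈ 0.6145.
So K ~ Binomial(3, 1.1/1.79): P(K = 3) = C(3,3) · (1.1/1.79)^3 · (0.69/1.79)^0 ≈ 0.2321.

0.2321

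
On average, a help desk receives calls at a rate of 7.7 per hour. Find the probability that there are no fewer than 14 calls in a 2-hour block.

Over the interval, μ = 7.7 × 2 = 15.4 (a 2-hour block = 2 hours).
P(N ≥ 14) = 1 − P(N ≤ 13) = 1 − Σ_{j=0}^{13} e^(−μ) μ^j/j! ≈ 0.6740.

0.6740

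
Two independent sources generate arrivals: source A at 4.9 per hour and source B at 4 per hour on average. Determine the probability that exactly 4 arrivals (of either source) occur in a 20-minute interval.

0.1661

Independent Poisson processes superpose: combined rate λ = 4.9 + 4 = 8.9 per hour.
Over the interval, μ = 8.9 × 1/3 ≈ 2.96667 (a 20-minute interval = 1/3 hours).
P(N = 4) = e^(−2.96667) · 2.96667^4/4! ≈ 0.1661.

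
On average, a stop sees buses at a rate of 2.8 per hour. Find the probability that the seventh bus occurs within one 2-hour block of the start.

0.3297

Over the interval, μ = 2.8 × 2 = 5.6 (a 2-hour block = 2 hours).
The seventh arrival falls in the interval iff at least 7 events occur there: P(S_7 ≤ t) = P(N ≥ 7) = 1 − P(N ≤ 6) ≈ 0.3297.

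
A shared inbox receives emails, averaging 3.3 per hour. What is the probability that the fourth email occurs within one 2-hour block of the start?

Over the interval, μ = 3.3 × 2 = 6.6 (a 2-hour block = 2 hours).
The fourth arrival falls in the interval iff at least 4 events occur there: P(S_4 ≤ t) = P(N ≥ 4) = 1 − P(N ≤ 3) ≈ 0.8948.

0.8948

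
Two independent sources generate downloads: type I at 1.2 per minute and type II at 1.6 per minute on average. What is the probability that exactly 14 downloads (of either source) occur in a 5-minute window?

0.1060

Independent Poisson processes superpose: combined rate λ = 1.2 + 1.6 = 2.8 per minute.
Over the interval, μ = 2.8 × 5 = 14 (a 5-minute window = 5 minutes).
P(N = 14) = e^(−14) · 14^14/14! ≈ 0.1060.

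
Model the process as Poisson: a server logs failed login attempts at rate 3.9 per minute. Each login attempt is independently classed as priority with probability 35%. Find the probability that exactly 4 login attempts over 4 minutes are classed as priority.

0.1575

Thinning: the login attempts that are classed as priority themselves form a Poisson process with rate 0.35 × 3.9 = 1.365 per minute.
Over the interval, μ = 1.365 × 4 = 5.46 (4 minutes).
P(N = 4) = e^(−5.46) · 5.46^4/4! ≈ 0.1575.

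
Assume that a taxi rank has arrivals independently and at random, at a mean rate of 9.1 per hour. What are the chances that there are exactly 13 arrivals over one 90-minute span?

0.1082

Over the interval, μ = 9.1 × 1.5 = 13.65 (a 90-minute span = 1.5 hours).
P(N = 13) = e^(−μ) μ^13/13! = e^(−13.65) · 13.65^13/6227020800 ≈ 0.1082.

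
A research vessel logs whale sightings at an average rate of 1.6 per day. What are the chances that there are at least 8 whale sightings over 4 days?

Over the interval, μ = 1.6 × 4 = 6.4 (4 days).
P(N ≥ 8) = 1 − P(N ≤ 7) = 1 − Σ_{j=0}^{7} e^(−μ) μ^j/j! ≈ 0.3127.

0.3127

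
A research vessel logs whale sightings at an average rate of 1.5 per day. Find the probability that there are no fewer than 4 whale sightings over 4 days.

Over the interval, μ = 1.5 × 4 = 6 (4 days).
P(N ≥ 4) = 1 − P(N ≤ 3) = 1 − Σ_{j=0}^{3} e^(−μ) μ^j/j! ≈ 0.8488.

0.8488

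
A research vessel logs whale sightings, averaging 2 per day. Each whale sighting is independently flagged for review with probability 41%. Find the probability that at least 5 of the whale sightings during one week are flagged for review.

Thinning: the whale sightings that are flagged for review themselves form a Poisson process with rate 0.41 × 2 = 0.82 per day.
Over the interval, μ = 0.82 × 7 = 5.74 (a week = 7 days).
P(N ≥ 5) = 1 − P(N ≤ 4) ≈ 0.6786.

0.6786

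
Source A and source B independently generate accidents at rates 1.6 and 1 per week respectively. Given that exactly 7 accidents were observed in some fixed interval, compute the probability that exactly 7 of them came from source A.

Given the total, each event is independently from source A with probability p = λ_A/(λ_A+λ_B) = 1.6/2.6 ≈ 0.6154.
So K ~ Binomial(7, 1.6/2.6): P(K = 7) = C(7,7) · (1.6/2.6)^7 · (1/2.6)^0 ≈ 0.0334.

0.0334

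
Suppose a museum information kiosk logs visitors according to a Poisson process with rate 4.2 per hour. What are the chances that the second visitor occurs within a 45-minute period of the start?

0.8222

Over the interval, μ = 4.2 × 0.75 = 3.15 (a 45-minute period = 0.75 hours).
The second arrival falls in the interval iff at least 2 events occur there: P(S_2 ≤ t) = P(N ≥ 2) = 1 − P(N ≤ 1) ≈ 0.8222.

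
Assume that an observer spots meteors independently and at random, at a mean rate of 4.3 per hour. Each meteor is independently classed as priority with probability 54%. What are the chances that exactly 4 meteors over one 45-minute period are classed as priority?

0.0672

Thinning: the meteors that are classed as priority themselves form a Poisson process with rate 0.54 × 4.3 = 2.322 per hour.
Over the interval, μ = 2.322 × 0.75 = 1.7415 (a 45-minute period = 0.75 hours).
P(N = 4) = e^(−1.7415) · 1.7415^4/4! ≈ 0.0672.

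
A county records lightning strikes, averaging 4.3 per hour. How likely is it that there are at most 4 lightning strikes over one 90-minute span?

0.2293

Over the interval, μ = 4.3 × 1.5 = 6.45 (a 90-minute span = 1.5 hours).
P(N ≤ 4) = Σ_{j=0}^{4} e^(−μ) μ^j/j! ≈ 0.2293.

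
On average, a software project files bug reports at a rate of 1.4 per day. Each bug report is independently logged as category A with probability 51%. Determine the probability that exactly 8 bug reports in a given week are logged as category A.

Thinning: the bug reports that are logged as category A themselves form a Poisson process with rate 0.51 × 1.4 = 0.714 per day.
Over the interval, μ = 0.714 × 7 = 4.998 (a week = 7 days).
P(N = 8) = e^(−4.998) · 4.998^8/8! ≈ 0.0652.

0.0652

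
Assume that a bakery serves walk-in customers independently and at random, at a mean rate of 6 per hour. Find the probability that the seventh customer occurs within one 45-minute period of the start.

Over the interval, μ = 6 × 0.75 = 4.5 (a 45-minute period = 0.75 hours).
The seventh arrival falls in the interval iff at least 7 events occur there: P(S_7 ≤ t) = P(N ≥ 7) = 1 − P(N ≤ 6) ≈ 0.1689.

0.1689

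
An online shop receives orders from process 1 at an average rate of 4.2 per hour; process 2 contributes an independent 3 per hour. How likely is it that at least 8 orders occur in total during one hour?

Independent Poisson processes superpose: combined rate λ = 4.2 + 3 = 7.2 per hour.
So μ = 7.2.
P(N ≥ 8) = 1 − P(N ≤ 7) ≈ 0.4311.

0.4311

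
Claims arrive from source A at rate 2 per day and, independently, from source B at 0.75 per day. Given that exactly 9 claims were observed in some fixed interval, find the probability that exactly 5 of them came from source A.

0.1418

Given the total, each event is independently from source A with probability p = λ_A/(λ_A+λ_B) = 2/2.75 ≈ 0.7273.
So K ~ Binomial(9, 2/2.75): P(K = 5) = C(9,5) · (2/2.75)^5 · (0.75/2.75)^4 ≈ 0.1418.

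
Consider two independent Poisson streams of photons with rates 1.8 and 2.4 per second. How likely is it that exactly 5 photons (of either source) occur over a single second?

0.1633

Independent Poisson processes superpose: combined rate λ = 1.8 + 2.4 = 4.2 per second.
So μ = 4.2.
P(N = 5) = e^(−4.2) · 4.2^5/5! ≈ 0.1633.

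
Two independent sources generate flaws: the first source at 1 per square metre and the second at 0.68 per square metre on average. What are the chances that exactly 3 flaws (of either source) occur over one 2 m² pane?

Independent Poisson processes superpose: combined rate λ = 1 + 0.68 = 1.68 per square metre.
Over the interval, μ = 1.68 × 2 = 3.36 (a 2 m² pane = 2 square metres).
P(N = 3) = e^(−3.36) · 3.36^3/3! ≈ 0.2196.

0.2196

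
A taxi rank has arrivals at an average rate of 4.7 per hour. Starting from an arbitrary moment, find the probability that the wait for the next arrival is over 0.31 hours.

0.2329

The wait for the next event is exponential with rate λ = 4.7 per hour.
P(T > 0.31) = e^(−λt) = e^(−4.7 × 0.31) = e^(−1.457) ≈ 0.2329.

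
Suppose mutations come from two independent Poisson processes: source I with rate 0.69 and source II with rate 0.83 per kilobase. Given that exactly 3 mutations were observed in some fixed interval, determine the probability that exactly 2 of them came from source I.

Given the total, each event is independently from source I with probability p = λ_I/(λ_I+λ_II) = 0.69/1.52 ≈ 0.4539.
So K ~ Binomial(3, 0.69/1.52): P(K = 2) = C(3,2) · (0.69/1.52)^2 · (0.83/1.52)^1 ≈ 0.3376.

0.3376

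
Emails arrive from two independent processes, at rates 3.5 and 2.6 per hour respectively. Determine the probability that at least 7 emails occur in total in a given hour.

Independent Poisson processes superpose: combined rate λ = 3.5 + 2.6 = 6.1 per hour.
So μ = 6.1.
P(N ≥ 7) = 1 − P(N ≤ 6) ≈ 0.4098.

0.4098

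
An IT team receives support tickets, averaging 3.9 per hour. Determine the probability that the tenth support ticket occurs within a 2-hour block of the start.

0.2589

Over the interval, μ = 3.9 × 2 = 7.8 (a 2-hour block = 2 hours).
The tenth arrival falls in the interval iff at least 10 events occur there: P(S_10 ≤ t) = P(N ≥ 10) = 1 − P(N ≤ 9) ≈ 0.2589.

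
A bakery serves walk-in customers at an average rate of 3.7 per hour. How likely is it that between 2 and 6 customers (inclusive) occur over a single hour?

0.8020

With mean μ = 3.7 per hour,
P(2 ≤ N ≤ 6) = Σ_{j=2}^{6} e^(−3.7) · 3.7^j/j! ≈ 0.8020.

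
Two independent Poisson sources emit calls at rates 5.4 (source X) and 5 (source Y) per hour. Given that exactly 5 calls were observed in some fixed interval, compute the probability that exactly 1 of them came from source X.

0.1387

Given the total, each event is independently from source X with probability p = λ_X/(λ_X+λ_Y) = 5.4/10.4 ≈ 0.5192.
So K ~ Binomial(5, 5.4/10.4): P(K = 1) = C(5,1) · (5.4/10.4)^1 · (5/10.4)^4 ≈ 0.1387.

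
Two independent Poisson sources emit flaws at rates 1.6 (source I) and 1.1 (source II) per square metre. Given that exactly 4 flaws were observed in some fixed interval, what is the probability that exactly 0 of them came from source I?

Given the total, each event is independently from source I with probability p = λ_I/(λ_I+λ_II) = 1.6/2.7 ≈ 0.5926.
So K ~ Binomial(4, 1.6/2.7): P(K = 0) = C(4,0) · (1.6/2.7)^0 · (1.1/2.7)^4 ≈ 0.0275.

0.0275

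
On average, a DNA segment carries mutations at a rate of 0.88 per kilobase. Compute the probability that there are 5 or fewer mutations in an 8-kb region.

0.2956

Over the interval, μ = 0.88 × 8 = 7.04 (an 8-kb region = 8 kilobases).
P(N ≤ 5) = Σ_{j=0}^{5} e^(−μ) μ^j/j! ≈ 0.2956.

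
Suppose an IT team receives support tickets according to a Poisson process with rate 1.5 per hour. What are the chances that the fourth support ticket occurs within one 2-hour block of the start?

Over the interval, μ = 1.5 × 2 = 3 (a 2-hour block = 2 hours).
The fourth arrival falls in the interval iff at least 4 events occur there: P(S_4 ≤ t) = P(N ≥ 4) = 1 − P(N ≤ 3) ≈ 0.3528.

0.3528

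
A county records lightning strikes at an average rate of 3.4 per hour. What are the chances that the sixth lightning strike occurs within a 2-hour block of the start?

0.6730

Over the interval, μ = 3.4 × 2 = 6.8 (a 2-hour block = 2 hours).
The sixth arrival falls in the interval iff at least 6 events occur there: P(S_6 ≤ t) = P(N ≥ 6) = 1 − P(N ≤ 5) ≈ 0.6730.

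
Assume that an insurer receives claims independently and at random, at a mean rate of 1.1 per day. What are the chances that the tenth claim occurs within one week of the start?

Over the interval, μ = 1.1 × 7 = 7.7 (a week = 7 days).
The tenth arrival falls in the interval iff at least 10 events occur there: P(S_10 ≤ t) = P(N ≥ 10) = 1 − P(N ≤ 9) ≈ 0.2469.

0.2469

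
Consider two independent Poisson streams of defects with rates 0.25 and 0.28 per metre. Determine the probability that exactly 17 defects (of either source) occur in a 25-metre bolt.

0.0592

Independent Poisson processes superpose: combined rate λ = 0.25 + 0.28 = 0.53 per metre.
Over the interval, μ = 0.53 × 25 = 13.25 (a 25-metre bolt = 25 metres).
P(N = 17) = e^(−13.25) · 13.25^17/17! ≈ 0.0592.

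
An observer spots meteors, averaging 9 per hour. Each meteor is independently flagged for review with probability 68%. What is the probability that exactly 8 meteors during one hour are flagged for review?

0.1073

Thinning: the meteors that are flagged for review themselves form a Poisson process with rate 0.68 × 9 = 6.12 per hour.
So μ = 6.12.
P(N = 8) = e^(−6.12) · 6.12^8/8! ≈ 0.1073.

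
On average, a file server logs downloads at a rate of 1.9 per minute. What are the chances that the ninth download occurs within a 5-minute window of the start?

0.6082

Over the interval, μ = 1.9 × 5 = 9.5 (a 5-minute window = 5 minutes).
The ninth arrival falls in the interval iff at least 9 events occur there: P(S_9 ≤ t) = P(N ≥ 9) = 1 − P(N ≤ 8) ≈ 0.6082.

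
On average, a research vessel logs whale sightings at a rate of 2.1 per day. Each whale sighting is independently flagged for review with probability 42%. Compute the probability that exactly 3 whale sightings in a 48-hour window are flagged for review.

Thinning: the whale sightings that are flagged for review themselves form a Poisson process with rate 0.42 × 2.1 = 0.882 per day.
Over the interval, μ = 0.882 × 2 = 1.764 (a 48-hour window = 2 days).
P(N = 3) = e^(−1.764) · 1.764^3/3! ≈ 0.1568.

0.1568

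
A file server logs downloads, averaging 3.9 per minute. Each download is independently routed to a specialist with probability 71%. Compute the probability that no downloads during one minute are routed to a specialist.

0.0627

Thinning: the downloads that are routed to a specialist themselves form a Poisson process with rate 0.71 × 3.9 = 2.769 per minute.
So μ = 2.769.
P(N = 0) = e^(−2.769) · 2.769^0/0! ≈ 0.0627.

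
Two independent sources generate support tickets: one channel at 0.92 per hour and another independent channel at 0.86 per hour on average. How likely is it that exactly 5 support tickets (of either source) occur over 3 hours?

Independent Poisson processes superpose: combined rate λ = 0.92 + 0.86 = 1.78 per hour.
Over the interval, μ = 1.78 × 3 = 5.34 (3 hours).
P(N = 5) = e^(−5.34) · 5.34^5/5! ≈ 0.1735.

0.1735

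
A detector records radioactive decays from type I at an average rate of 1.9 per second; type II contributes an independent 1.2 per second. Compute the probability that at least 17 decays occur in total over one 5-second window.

Independent Poisson processes superpose: combined rate λ = 1.9 + 1.2 = 3.1 per second.
Over the interval, μ = 3.1 × 5 = 15.5 (a 5-second window = 5 seconds).
P(N ≥ 17) = 1 − P(N ≤ 16) ≈ 0.3846.

0.3846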